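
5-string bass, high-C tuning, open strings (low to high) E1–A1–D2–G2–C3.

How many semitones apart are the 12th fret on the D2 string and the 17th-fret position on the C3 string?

D2 at fret 12 → D3 (MIDI 50); C3 at fret 17 → F4 (MIDI 65).
50 − 65 = -15, so the two pitches are 15 semitones apart, with F4 the higher.

15 semitones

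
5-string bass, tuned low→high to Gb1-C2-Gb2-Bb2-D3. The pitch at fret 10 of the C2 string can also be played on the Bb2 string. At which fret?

Fret 10 on C2 is MIDI 36 + 10 = 46 (Bb2). On the Bb2 string (open MIDI 46), that pitch is 46 − 46 = fret 0.

0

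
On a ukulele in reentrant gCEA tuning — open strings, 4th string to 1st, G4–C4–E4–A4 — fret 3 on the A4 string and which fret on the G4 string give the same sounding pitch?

5

Fret 3 on A4 is MIDI 69 + 3 = 72 (C5). On the G4 string (open MIDI 67), that pitch is 72 − 67 = fret 5.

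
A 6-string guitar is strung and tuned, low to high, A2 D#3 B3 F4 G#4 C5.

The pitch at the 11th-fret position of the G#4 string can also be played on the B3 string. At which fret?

20

Fret 11 on G#4 is MIDI 68 + 11 = 79 (G5). On the B3 string (open MIDI 59), that pitch is 79 − 59 = fret 20.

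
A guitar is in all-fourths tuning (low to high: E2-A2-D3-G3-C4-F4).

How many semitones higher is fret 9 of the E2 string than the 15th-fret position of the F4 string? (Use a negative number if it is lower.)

E2 at fret 9 → C#3 (MIDI 49); F4 at fret 15 → G#5 (MIDI 80).
49 − 80 = -31, so the two pitches are 31 semitones apart.

-31 semitones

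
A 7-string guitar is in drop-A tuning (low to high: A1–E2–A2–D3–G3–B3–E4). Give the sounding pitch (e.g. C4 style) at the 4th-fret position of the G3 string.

B3

The open G3 string plus 4 semitones: G–G#–A–A#–B.
No B→C boundary is crossed, so the octave stays at 3.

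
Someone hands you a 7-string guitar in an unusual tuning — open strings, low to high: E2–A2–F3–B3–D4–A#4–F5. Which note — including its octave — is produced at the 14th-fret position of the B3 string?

C#5

Each fret is one semitone, so B3 + 14 = C#5.
(Equivalently spelled Db5.)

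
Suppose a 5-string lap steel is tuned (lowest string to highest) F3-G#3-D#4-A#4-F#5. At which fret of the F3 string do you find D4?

9

D4 is 9 semitones above the open F3 (F–F#–G–G#–A–A#–B–C–C#–D), so it sits at fret 9.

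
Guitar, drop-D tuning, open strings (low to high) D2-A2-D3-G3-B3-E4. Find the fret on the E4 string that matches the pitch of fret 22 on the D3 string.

8

Fret 22 on D3 is MIDI 50 + 22 = 72 (C5). On the E4 string (open MIDI 64), that pitch is 72 − 64 = fret 8.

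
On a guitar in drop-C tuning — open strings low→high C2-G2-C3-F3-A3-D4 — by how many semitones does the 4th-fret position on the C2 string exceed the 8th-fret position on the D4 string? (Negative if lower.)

C2 at fret 4 → E2 (MIDI 40); D4 at fret 8 → A#4 (MIDI 70).
40 − 70 = -30, so the two pitches are 30 semitones apart.

-30 semitones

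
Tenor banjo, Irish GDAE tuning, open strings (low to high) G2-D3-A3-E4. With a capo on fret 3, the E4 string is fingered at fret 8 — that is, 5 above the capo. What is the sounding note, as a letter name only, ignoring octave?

The capo raises the open E4 by 3 semitones to G4; fretting 5 more gives E4 + 3 + 5 = E4 + 8 semitones, landing on C.

C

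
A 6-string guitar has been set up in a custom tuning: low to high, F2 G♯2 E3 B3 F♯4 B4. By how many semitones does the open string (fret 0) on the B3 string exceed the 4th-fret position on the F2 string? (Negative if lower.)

14 semitones

B3 at fret 0 → B3 (MIDI 59); F2 at fret 4 → A2 (MIDI 45).
59 − 45 = 14, so the two pitches are 14 semitones apart.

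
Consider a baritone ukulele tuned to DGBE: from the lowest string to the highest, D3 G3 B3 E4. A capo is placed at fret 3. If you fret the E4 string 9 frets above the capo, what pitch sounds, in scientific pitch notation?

E5

The capo raises the open E4 by 3 semitones to G4; fretting 9 more gives E4 + 3 + 9 = E4 + 12 semitones = E5.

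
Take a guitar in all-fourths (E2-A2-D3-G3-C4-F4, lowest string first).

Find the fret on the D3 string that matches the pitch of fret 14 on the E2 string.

4

E2 at fret 14 is E2 + 14 semitones = F#3.
The open D3 string is 10 semitones above the open E2, so the same pitch on the D3 string lies at fret 14 − 10 = 4.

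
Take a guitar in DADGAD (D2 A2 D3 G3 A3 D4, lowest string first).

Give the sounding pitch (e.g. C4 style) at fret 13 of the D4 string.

D#5

Each fret is one semitone, so D4 + 13 = D#5.
(Equivalently spelled Eb5.)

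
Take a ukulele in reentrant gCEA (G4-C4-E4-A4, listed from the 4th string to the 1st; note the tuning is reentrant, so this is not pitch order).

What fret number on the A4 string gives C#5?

C#5 is 4 semitones above the open A4 (A–A#–B–C–C#), so it sits at fret 4.

4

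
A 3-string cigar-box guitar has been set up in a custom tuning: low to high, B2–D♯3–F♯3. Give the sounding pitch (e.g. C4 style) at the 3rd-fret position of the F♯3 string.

The open F♯3 string plus 3 semitones: F#–G–G#–A.
No B→C boundary is crossed, so the octave stays at 3.

A3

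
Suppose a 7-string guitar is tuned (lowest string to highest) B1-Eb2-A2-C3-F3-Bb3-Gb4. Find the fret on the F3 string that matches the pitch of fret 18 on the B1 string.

0

B1 at fret 18 is B1 + 18 semitones = F3.
The open F3 string is 18 semitones above the open B1, so the same pitch on the F3 string lies at fret 18 − 18 = 0.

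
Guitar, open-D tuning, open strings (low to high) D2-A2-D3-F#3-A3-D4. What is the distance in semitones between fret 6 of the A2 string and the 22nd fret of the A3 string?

28 semitones

A2 at fret 6 → D#3 (MIDI 51); A3 at fret 22 → G5 (MIDI 79).
51 − 79 = -28, so the two pitches are 28 semitones apart, with G5 the higher.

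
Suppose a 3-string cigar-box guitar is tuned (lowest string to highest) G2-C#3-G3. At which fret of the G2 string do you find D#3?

8

D#3 is 8 semitones above the open G2 (G–G#–A–A#–B–C–C#–D–D#), so it sits at fret 8.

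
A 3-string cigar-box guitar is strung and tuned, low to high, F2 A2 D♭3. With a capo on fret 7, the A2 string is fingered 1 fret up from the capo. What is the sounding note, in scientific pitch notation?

The capo raises the open A2 by 7 semitones to E3; fretting 1 more gives A2 + 7 + 1 = A2 + 8 semitones = F3.

F3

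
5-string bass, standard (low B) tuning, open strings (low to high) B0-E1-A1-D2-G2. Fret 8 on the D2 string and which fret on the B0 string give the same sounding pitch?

23

D2 at fret 8 is D2 + 8 semitones = A#2.
The open B0 string is 15 semitones below the open D2, so the same pitch on the B0 string lies at fret 8 + 15 = 23.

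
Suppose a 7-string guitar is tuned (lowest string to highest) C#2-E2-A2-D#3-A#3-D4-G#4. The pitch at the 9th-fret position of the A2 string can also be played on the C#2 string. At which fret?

Fret 9 on A2 is MIDI 45 + 9 = 54 (F#3). On the C#2 string (open MIDI 37), that pitch is 54 − 37 = fret 17.

17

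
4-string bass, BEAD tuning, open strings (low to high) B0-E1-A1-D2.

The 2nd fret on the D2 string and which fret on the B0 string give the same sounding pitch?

D2 at fret 2 is D2 + 2 semitones = E2.
The open B0 string is 15 semitones below the open D2, so the same pitch on the B0 string lies at fret 2 + 15 = 17.

17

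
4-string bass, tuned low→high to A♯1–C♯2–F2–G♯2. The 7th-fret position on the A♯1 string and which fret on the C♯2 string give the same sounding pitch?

A♯1 at fret 7 is A♯1 + 7 semitones = F2.
The open C♯2 string is 3 semitones above the open A♯1, so the same pitch on the C♯2 string lies at fret 7 − 3 = 4.

4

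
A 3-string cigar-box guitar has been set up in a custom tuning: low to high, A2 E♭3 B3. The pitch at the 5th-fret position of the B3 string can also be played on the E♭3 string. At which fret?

B3 at fret 5 is B3 + 5 semitones = E4.
The open E♭3 string is 8 semitones below the open B3, so the same pitch on the E♭3 string lies at fret 5 + 8 = 13.

13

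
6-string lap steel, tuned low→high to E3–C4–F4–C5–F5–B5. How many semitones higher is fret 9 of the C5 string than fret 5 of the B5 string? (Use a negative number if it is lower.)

-7 semitones

C5 at fret 9 → A5 (MIDI 81); B5 at fret 5 → E6 (MIDI 88).
81 − 88 = -7, so the two pitches are 7 semitones apart.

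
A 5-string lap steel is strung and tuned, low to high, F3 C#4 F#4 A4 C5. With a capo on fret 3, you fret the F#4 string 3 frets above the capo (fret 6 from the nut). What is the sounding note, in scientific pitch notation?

C5

The capo raises the open F#4 by 3 semitones to A4; fretting 3 more gives F#4 + 3 + 3 = F#4 + 6 semitones = C5.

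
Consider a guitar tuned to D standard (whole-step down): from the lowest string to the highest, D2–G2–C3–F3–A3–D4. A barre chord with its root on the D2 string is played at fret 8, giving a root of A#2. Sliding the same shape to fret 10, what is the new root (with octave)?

C3

Moving from fret 8 to fret 10 shifts the root by 2 semitones.
A#2 up 2 semitones is C3.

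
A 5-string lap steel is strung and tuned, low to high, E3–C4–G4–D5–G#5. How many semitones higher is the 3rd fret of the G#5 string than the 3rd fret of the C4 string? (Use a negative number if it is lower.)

20 semitones

G#5 at fret 3 → B5 (MIDI 83); C4 at fret 3 → D#4 (MIDI 63).
83 − 63 = 20, so the two pitches are 20 semitones apart.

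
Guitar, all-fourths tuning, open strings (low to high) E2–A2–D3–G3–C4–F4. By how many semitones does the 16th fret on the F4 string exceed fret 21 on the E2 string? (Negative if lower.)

20 semitones

F4 at fret 16 → A5 (MIDI 81); E2 at fret 21 → C♯4 (MIDI 61).
81 − 61 = 20, so the two pitches are 20 semitones apart.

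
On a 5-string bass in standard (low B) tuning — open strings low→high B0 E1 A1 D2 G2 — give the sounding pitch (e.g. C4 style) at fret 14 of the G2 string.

G2 is MIDI 43. Adding 14 gives 57, which is A3.

A3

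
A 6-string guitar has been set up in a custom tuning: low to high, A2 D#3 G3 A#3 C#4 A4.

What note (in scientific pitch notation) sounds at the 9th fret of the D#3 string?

C4

The open D#3 string plus 9 semitones: D#–E–F–F#–G–G#–A–A#–B–C.
The walk passes from B into C once, so the octave number goes from 3 to 4.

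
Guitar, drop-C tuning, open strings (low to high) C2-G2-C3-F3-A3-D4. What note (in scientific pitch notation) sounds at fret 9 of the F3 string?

D4

F3 is MIDI 53. Adding 9 gives 62, which is D4.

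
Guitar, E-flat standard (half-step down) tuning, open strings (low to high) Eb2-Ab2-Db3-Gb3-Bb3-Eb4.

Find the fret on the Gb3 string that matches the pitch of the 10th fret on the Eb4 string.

Eb4 at fret 10 is Eb4 + 10 semitones = Db5.
The open Gb3 string is 9 semitones below the open Eb4, so the same pitch on the Gb3 string lies at fret 10 + 9 = 19.

19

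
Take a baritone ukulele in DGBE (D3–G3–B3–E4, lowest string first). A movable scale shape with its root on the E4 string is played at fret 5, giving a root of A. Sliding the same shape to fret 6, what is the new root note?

Moving from fret 5 to fret 6 shifts the root by 1 semitone.
A up 1 semitone is A#.

A#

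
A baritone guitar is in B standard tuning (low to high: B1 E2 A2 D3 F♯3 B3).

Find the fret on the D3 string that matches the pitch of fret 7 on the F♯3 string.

11

Fret 7 on F♯3 is MIDI 54 + 7 = 61 (C♯4). On the D3 string (open MIDI 50), that pitch is 61 − 50 = fret 11.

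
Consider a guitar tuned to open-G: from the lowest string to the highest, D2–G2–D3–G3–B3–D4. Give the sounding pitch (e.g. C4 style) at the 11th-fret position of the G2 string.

G2 is MIDI 43. Adding 11 gives 54, which is F#3.
(Equivalently spelled Gb3.)

F#3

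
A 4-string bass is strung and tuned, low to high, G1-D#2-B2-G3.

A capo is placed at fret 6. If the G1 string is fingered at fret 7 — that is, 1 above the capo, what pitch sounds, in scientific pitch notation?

D2

The capo raises the open G1 by 6 semitones to C#2; fretting 1 more gives G1 + 6 + 1 = G1 + 7 semitones = D2.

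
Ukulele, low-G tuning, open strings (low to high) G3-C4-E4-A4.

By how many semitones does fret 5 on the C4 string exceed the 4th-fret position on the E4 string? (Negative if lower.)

-3 semitones

C4 at fret 5 → F4 (MIDI 65); E4 at fret 4 → G♯4 (MIDI 68).
65 − 68 = -3, so the two pitches are 3 semitones apart.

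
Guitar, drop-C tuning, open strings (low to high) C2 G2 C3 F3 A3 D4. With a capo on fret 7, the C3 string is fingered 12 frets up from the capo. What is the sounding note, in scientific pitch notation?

The capo raises the open C3 by 7 semitones to G3; fretting 12 more gives C3 + 7 + 12 = C3 + 19 semitones = G4.

G4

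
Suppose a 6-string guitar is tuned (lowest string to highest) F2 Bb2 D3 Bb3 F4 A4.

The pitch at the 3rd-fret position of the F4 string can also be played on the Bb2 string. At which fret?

Fret 3 on F4 is MIDI 65 + 3 = 68 (Ab4). On the Bb2 string (open MIDI 46), that pitch is 68 − 46 = fret 22.

22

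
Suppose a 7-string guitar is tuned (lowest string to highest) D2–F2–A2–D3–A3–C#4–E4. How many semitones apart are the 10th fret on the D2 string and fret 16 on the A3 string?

D2 at fret 10 → C3 (MIDI 48); A3 at fret 16 → C#5 (MIDI 73).
48 − 73 = -25, so the two pitches are 25 semitones apart, with C#5 the higher.

25 semitones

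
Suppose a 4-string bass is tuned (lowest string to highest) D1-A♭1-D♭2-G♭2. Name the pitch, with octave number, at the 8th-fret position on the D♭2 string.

A2

D♭2 is MIDI 37. Adding 8 gives 45, which is A2.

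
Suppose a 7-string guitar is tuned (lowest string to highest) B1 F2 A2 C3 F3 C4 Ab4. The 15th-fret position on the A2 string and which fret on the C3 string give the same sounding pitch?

Fret 15 on A2 is MIDI 45 + 15 = 60 (C4). On the C3 string (open MIDI 48), that pitch is 60 − 48 = fret 12.

12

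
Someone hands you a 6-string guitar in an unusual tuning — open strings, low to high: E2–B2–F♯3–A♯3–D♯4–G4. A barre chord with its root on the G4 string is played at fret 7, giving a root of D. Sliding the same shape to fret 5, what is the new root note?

Moving from fret 7 to fret 5 shifts the root by -2 semitones.
D down 2 semitones is C.

C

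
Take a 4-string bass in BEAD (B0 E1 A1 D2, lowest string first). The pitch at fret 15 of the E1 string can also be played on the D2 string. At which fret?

E1 at fret 15 is E1 + 15 semitones = G2.
The open D2 string is 10 semitones above the open E1, so the same pitch on the D2 string lies at fret 15 − 10 = 5.

5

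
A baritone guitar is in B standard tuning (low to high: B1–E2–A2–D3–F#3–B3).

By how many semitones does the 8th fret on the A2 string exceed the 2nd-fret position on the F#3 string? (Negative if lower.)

A2 at fret 8 → F3 (MIDI 53); F#3 at fret 2 → G#3 (MIDI 56).
53 − 56 = -3, so the two pitches are 3 semitones apart.

-3 semitones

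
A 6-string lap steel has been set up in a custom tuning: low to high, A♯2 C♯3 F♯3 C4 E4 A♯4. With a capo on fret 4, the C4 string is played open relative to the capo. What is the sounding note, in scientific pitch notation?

The capo raises the open C4 by 4 semitones to E4; fretting 0 more gives C4 + 4 + 0 = C4 + 4 semitones = E4.

E4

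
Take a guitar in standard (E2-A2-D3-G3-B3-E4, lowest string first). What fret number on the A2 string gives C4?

C4 is 15 semitones above the open A2 (A–A#–B–C–…–A#–B–C), so it sits at fret 15.

15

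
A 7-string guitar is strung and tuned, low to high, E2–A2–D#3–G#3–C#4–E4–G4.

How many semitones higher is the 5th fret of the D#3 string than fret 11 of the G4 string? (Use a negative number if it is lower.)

-22 semitones

D#3 at fret 5 → G#3 (MIDI 56); G4 at fret 11 → F#5 (MIDI 78).
56 − 78 = -22, so the two pitches are 22 semitones apart.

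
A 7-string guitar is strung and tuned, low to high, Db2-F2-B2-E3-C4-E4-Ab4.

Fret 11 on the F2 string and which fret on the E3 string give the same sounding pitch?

0

Fret 11 on F2 is MIDI 41 + 11 = 52 (E3). On the E3 string (open MIDI 52), that pitch is 52 − 52 = fret 0.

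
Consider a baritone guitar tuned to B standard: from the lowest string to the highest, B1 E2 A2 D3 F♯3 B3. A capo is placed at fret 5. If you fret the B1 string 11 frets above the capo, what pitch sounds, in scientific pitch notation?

The capo raises the open B1 by 5 semitones to E2; fretting 11 more gives B1 + 5 + 11 = B1 + 16 semitones = D♯3.
(Also written E♭.)

D♯3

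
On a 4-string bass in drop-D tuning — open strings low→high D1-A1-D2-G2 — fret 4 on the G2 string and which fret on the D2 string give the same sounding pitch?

9

G2 at fret 4 is G2 + 4 semitones = B2.
The open D2 string is 5 semitones below the open G2, so the same pitch on the D2 string lies at fret 4 + 5 = 9.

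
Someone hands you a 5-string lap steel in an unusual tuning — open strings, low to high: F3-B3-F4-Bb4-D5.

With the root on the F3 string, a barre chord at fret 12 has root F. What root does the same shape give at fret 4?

Moving from fret 12 to fret 4 shifts the root by -8 semitones.
F down 8 semitones is A.

A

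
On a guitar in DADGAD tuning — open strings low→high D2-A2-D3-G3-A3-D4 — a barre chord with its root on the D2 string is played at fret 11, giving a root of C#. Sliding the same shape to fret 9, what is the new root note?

Moving from fret 11 to fret 9 shifts the root by -2 semitones.
C# down 2 semitones is B.

B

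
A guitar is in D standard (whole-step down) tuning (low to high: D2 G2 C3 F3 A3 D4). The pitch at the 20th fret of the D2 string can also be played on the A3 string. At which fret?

D2 at fret 20 is D2 + 20 semitones = A#3.
The open A3 string is 19 semitones above the open D2, so the same pitch on the A3 string lies at fret 20 − 19 = 1.

1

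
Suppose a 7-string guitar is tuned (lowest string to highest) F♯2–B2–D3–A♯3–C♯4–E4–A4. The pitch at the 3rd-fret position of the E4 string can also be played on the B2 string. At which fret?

E4 at fret 3 is E4 + 3 semitones = G4.
The open B2 string is 17 semitones below the open E4, so the same pitch on the B2 string lies at fret 3 + 17 = 20.

20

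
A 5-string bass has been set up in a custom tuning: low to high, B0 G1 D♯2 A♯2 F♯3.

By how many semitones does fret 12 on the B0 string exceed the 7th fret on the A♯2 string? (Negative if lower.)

-18 semitones

B0 at fret 12 → B1 (MIDI 35); A♯2 at fret 7 → F3 (MIDI 53).
35 − 53 = -18, so the two pitches are 18 semitones apart.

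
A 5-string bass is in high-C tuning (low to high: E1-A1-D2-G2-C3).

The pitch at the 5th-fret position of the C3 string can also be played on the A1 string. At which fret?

C3 at fret 5 is C3 + 5 semitones = F3.
The open A1 string is 15 semitones below the open C3, so the same pitch on the A1 string lies at fret 5 + 15 = 20.

20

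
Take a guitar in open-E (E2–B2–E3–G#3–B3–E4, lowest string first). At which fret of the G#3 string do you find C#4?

C#4 is 5 semitones above the open G#3 (G#–A–A#–B–C–C#), so it sits at fret 5.

5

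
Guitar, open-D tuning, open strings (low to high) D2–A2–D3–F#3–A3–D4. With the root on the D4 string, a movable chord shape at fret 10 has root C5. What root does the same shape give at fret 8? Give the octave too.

A#4

Moving from fret 10 to fret 8 shifts the root by -2 semitones.
C5 down 2 semitones is A#4.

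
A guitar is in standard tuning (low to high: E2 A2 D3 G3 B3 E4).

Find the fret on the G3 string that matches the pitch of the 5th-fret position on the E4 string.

E4 at fret 5 is E4 + 5 semitones = A4.
The open G3 string is 9 semitones below the open E4, so the same pitch on the G3 string lies at fret 5 + 9 = 14.

14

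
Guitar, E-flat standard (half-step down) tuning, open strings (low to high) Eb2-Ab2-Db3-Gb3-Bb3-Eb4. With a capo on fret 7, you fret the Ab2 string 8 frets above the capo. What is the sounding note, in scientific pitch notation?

The capo raises the open Ab2 by 7 semitones to Eb3; fretting 8 more gives Ab2 + 7 + 8 = Ab2 + 15 semitones = B3.

B3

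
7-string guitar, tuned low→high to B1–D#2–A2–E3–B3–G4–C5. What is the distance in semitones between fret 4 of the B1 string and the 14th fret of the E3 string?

B1 at fret 4 → D#2 (MIDI 39); E3 at fret 14 → F#4 (MIDI 66).
39 − 66 = -27, so the two pitches are 27 semitones apart, with F#4 the higher.

27 semitones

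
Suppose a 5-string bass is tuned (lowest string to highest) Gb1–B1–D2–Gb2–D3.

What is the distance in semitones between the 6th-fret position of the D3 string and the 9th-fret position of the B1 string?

12 semitones

D3 at fret 6 → Ab3 (MIDI 56); B1 at fret 9 → Ab2 (MIDI 44).
56 − 44 = 12, so the two pitches are 12 semitones apart, with Ab3 the higher.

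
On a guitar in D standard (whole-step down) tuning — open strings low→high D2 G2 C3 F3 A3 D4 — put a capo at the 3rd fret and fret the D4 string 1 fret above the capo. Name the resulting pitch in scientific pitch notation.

The capo raises the open D4 by 3 semitones to F4; fretting 1 more gives D4 + 3 + 1 = D4 + 4 semitones = F#4.

F#4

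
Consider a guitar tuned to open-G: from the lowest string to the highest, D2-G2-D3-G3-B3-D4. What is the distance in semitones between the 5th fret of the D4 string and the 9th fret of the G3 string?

D4 at fret 5 → G4 (MIDI 67); G3 at fret 9 → E4 (MIDI 64).
67 − 64 = 3, so the two pitches are 3 semitones apart, with G4 the higher.

3 semitones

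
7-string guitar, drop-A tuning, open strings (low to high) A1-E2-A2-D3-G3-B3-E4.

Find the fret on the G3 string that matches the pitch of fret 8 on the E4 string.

17

Fret 8 on E4 is MIDI 64 + 8 = 72 (C5). On the G3 string (open MIDI 55), that pitch is 72 − 55 = fret 17.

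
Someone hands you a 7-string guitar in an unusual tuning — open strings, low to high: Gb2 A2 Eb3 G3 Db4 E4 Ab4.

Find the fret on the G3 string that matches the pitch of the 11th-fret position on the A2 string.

Fret 11 on A2 is MIDI 45 + 11 = 56 (Ab3). On the G3 string (open MIDI 55), that pitch is 56 − 55 = fret 1.

1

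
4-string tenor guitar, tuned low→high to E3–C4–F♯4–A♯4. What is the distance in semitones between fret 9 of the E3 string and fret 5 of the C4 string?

E3 at fret 9 → C♯4 (MIDI 61); C4 at fret 5 → F4 (MIDI 65).
61 − 65 = -4, so the two pitches are 4 semitones apart, with F4 the higher.

4 semitones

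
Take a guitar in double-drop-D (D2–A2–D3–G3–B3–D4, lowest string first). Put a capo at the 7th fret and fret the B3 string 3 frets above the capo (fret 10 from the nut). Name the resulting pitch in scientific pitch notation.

A4

The capo raises the open B3 by 7 semitones to F♯4; fretting 3 more gives B3 + 7 + 3 = B3 + 10 semitones = A4.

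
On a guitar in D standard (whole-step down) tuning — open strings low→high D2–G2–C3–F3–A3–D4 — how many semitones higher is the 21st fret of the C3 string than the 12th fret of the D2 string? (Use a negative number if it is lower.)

19 semitones

C3 at fret 21 → A4 (MIDI 69); D2 at fret 12 → D3 (MIDI 50).
69 − 50 = 19, so the two pitches are 19 semitones apart.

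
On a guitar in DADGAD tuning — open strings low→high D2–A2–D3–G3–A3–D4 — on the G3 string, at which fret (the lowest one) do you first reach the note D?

7

From G3, count semitones up the chromatic scale until reaching D: G–G#–A–A#–B–C–C#–D — 7 steps.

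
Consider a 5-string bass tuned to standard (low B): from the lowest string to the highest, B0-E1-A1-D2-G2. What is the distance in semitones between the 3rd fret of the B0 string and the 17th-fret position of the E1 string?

B0 at fret 3 → D1 (MIDI 26); E1 at fret 17 → A2 (MIDI 45).
26 − 45 = -19, so the two pitches are 19 semitones apart, with A2 the higher.

19 semitones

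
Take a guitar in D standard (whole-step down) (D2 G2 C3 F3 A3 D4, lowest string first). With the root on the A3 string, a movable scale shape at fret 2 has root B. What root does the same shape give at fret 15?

Moving from fret 2 to fret 15 shifts the root by 13 semitones.
B up 13 semitones is C.

C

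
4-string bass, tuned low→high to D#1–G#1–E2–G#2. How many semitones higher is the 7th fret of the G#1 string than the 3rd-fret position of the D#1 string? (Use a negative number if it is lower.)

G#1 at fret 7 → D#2 (MIDI 39); D#1 at fret 3 → F#1 (MIDI 30).
39 − 30 = 9, so the two pitches are 9 semitones apart.

9 semitones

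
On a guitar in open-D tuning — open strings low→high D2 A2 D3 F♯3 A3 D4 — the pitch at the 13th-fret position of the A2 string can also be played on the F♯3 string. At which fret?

A2 at fret 13 is A2 + 13 semitones = A♯3.
The open F♯3 string is 9 semitones above the open A2, so the same pitch on the F♯3 string lies at fret 13 − 9 = 4.

4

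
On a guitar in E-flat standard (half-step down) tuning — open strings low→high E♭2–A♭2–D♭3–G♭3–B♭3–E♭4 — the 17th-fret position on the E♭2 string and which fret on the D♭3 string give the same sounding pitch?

7

E♭2 at fret 17 is E♭2 + 17 semitones = A♭3.
The open D♭3 string is 10 semitones above the open E♭2, so the same pitch on the D♭3 string lies at fret 17 − 10 = 7.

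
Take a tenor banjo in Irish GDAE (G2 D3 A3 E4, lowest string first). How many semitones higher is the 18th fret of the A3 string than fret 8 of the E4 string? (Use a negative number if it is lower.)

A3 at fret 18 → D#5 (MIDI 75); E4 at fret 8 → C5 (MIDI 72).
75 − 72 = 3, so the two pitches are 3 semitones apart.

3 semitones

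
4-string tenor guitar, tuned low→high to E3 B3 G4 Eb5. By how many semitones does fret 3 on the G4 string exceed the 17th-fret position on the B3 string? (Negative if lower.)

-6 semitones

G4 at fret 3 → Bb4 (MIDI 70); B3 at fret 17 → E5 (MIDI 76).
70 − 76 = -6, so the two pitches are 6 semitones apart.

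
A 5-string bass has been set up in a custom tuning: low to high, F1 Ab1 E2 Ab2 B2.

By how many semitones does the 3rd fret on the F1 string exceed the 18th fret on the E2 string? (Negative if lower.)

-26 semitones

F1 at fret 3 → Ab1 (MIDI 32); E2 at fret 18 → Bb3 (MIDI 58).
32 − 58 = -26, so the two pitches are 26 semitones apart.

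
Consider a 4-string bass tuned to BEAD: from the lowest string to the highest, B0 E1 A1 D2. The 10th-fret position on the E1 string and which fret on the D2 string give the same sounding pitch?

0

E1 at fret 10 is E1 + 10 semitones = D2.
The open D2 string is 10 semitones above the open E1, so the same pitch on the D2 string lies at fret 10 − 10 = 0.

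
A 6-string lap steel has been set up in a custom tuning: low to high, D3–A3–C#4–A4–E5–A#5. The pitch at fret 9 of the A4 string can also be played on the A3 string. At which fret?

21

A4 at fret 9 is A4 + 9 semitones = F#5.
The open A3 string is 12 semitones below the open A4, so the same pitch on the A3 string lies at fret 9 + 12 = 21.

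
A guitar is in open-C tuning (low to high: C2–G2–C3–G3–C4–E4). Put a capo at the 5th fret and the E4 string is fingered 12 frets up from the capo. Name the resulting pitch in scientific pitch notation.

The capo raises the open E4 by 5 semitones to A4; fretting 12 more gives E4 + 5 + 12 = E4 + 17 semitones = A5.

A5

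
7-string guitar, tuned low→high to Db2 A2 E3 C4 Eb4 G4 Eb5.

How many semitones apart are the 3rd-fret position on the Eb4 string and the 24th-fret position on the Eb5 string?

Eb4 at fret 3 → Gb4 (MIDI 66); Eb5 at fret 24 → Eb7 (MIDI 99).
66 − 99 = -33, so the two pitches are 33 semitones apart, with Eb7 the higher.

33 semitones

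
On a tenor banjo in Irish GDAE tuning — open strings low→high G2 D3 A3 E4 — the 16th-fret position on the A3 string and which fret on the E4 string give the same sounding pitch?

Fret 16 on A3 is MIDI 57 + 16 = 73 (C#5). On the E4 string (open MIDI 64), that pitch is 73 − 64 = fret 9.

9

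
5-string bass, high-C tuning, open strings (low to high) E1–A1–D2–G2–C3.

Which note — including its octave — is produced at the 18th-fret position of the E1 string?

A#2

E1 is MIDI 28. Adding 18 gives 46, which is A#2.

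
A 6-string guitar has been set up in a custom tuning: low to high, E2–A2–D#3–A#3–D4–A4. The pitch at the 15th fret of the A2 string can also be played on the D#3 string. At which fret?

9

A2 at fret 15 is A2 + 15 semitones = C4.
The open D#3 string is 6 semitones above the open A2, so the same pitch on the D#3 string lies at fret 15 − 6 = 9.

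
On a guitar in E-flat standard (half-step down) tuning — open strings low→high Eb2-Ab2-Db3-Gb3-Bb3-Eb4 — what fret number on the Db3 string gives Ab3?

Ab3 is 7 semitones above the open Db3 (Db–D–Eb–E–F–Gb–G–Ab), so it sits at fret 7.

7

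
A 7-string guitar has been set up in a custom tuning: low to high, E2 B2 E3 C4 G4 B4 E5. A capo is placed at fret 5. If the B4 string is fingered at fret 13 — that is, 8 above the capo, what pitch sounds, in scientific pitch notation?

C6

The capo raises the open B4 by 5 semitones to E5; fretting 8 more gives B4 + 5 + 8 = B4 + 13 semitones = C6.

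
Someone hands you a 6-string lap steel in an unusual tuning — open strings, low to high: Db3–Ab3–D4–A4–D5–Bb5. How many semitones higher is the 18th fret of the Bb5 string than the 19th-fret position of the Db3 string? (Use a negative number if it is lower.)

32 semitones

Bb5 at fret 18 → E7 (MIDI 100); Db3 at fret 19 → Ab4 (MIDI 68).
100 − 68 = 32, so the two pitches are 32 semitones apart.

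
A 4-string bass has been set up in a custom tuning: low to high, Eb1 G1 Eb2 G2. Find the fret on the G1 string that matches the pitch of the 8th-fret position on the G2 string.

20

Fret 8 on G2 is MIDI 43 + 8 = 51 (Eb3). On the G1 string (open MIDI 31), that pitch is 51 − 31 = fret 20.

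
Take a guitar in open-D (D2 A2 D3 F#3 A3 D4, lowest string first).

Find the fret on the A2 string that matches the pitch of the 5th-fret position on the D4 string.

22

D4 at fret 5 is D4 + 5 semitones = G4.
The open A2 string is 17 semitones below the open D4, so the same pitch on the A2 string lies at fret 5 + 17 = 22.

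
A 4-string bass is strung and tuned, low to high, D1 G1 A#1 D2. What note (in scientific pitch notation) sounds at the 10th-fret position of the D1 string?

D1 is MIDI 26. Adding 10 gives 36, which is C2.

C2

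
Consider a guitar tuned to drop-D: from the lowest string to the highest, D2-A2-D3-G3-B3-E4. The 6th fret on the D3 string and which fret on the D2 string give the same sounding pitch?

D3 at fret 6 is D3 + 6 semitones = G#3.
The open D2 string is 12 semitones below the open D3, so the same pitch on the D2 string lies at fret 6 + 12 = 18.

18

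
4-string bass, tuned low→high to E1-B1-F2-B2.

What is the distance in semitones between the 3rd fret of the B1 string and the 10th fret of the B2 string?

19 semitones

B1 at fret 3 → D2 (MIDI 38); B2 at fret 10 → A3 (MIDI 57).
38 − 57 = -19, so the two pitches are 19 semitones apart, with A3 the higher.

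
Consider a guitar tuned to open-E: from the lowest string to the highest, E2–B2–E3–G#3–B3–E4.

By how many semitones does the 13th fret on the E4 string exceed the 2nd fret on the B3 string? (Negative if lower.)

E4 at fret 13 → F5 (MIDI 77); B3 at fret 2 → C#4 (MIDI 61).
77 − 61 = 16, so the two pitches are 16 semitones apart.

16 semitones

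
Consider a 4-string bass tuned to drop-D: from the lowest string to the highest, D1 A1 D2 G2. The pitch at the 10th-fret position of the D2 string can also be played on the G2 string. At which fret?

D2 at fret 10 is D2 + 10 semitones = C3.
The open G2 string is 5 semitones above the open D2, so the same pitch on the G2 string lies at fret 10 − 5 = 5.

5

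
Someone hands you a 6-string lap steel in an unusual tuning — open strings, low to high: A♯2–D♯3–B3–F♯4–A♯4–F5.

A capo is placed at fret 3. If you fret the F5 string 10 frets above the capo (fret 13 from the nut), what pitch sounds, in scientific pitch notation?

The capo raises the open F5 by 3 semitones to G♯5; fretting 10 more gives F5 + 3 + 10 = F5 + 13 semitones = F♯6.
(Also written G♭.)

F♯6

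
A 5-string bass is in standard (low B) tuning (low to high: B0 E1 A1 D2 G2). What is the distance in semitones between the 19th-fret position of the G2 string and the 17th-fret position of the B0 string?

22 semitones

G2 at fret 19 → D4 (MIDI 62); B0 at fret 17 → E2 (MIDI 40).
62 − 40 = 22, so the two pitches are 22 semitones apart, with D4 the higher.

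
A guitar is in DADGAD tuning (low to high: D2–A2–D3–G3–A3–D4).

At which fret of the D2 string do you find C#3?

11

C#3 is 11 semitones above the open D2 (D–D#–E–F–…–B–C–C#), so it sits at fret 11.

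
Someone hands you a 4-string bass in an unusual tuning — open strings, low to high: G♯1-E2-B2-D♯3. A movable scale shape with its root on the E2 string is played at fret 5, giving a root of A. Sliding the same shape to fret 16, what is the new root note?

Moving from fret 5 to fret 16 shifts the root by 11 semitones.
A up 11 semitones is G♯.

G♯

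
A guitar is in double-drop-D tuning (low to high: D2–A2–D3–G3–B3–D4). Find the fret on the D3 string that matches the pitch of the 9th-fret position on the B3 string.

18

Fret 9 on B3 is MIDI 59 + 9 = 68 (G#4). On the D3 string (open MIDI 50), that pitch is 68 − 50 = fret 18.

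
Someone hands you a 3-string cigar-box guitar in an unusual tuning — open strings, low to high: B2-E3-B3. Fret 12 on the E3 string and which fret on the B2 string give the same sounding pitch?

17

E3 at fret 12 is E3 + 12 semitones = E4.
The open B2 string is 5 semitones below the open E3, so the same pitch on the B2 string lies at fret 12 + 5 = 17.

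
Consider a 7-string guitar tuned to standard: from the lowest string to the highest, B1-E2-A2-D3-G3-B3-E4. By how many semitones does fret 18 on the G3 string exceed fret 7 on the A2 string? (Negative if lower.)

21 semitones

G3 at fret 18 → C#5 (MIDI 73); A2 at fret 7 → E3 (MIDI 52).
73 − 52 = 21, so the two pitches are 21 semitones apart.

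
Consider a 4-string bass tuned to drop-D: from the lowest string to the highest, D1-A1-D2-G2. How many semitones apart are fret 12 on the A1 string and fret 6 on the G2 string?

A1 at fret 12 → A2 (MIDI 45); G2 at fret 6 → C♯3 (MIDI 49).
45 − 49 = -4, so the two pitches are 4 semitones apart, with C♯3 the higher.

4 semitones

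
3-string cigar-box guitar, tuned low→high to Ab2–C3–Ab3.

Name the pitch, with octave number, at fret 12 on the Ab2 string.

Each fret is one semitone, so Ab2 + 12 = Ab3.
(Equivalently spelled G#3.)

Ab3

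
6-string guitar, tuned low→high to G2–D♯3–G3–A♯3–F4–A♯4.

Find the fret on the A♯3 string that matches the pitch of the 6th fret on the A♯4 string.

A♯4 at fret 6 is A♯4 + 6 semitones = E5.
The open A♯3 string is 12 semitones below the open A♯4, so the same pitch on the A♯3 string lies at fret 6 + 12 = 18.

18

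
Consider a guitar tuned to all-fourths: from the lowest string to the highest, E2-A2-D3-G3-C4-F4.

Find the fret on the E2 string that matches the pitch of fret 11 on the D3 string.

21

Fret 11 on D3 is MIDI 50 + 11 = 61 (C#4). On the E2 string (open MIDI 40), that pitch is 61 − 40 = fret 21.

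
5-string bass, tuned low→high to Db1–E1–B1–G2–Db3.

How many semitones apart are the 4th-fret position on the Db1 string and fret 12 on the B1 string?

Db1 at fret 4 → F1 (MIDI 29); B1 at fret 12 → B2 (MIDI 47).
29 − 47 = -18, so the two pitches are 18 semitones apart, with B2 the higher.

18 semitones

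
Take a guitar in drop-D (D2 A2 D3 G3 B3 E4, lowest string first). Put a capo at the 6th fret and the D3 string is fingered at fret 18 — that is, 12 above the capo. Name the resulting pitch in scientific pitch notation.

The capo raises the open D3 by 6 semitones to G#3; fretting 12 more gives D3 + 6 + 12 = D3 + 18 semitones = G#4.

G#4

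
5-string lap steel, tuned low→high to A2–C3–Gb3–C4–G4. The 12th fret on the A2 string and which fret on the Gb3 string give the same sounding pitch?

A2 at fret 12 is A2 + 12 semitones = A3.
The open Gb3 string is 9 semitones above the open A2, so the same pitch on the Gb3 string lies at fret 12 − 9 = 3.

3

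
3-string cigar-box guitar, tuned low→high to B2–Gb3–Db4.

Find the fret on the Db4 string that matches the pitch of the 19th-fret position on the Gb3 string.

Fret 19 on Gb3 is MIDI 54 + 19 = 73 (Db5). On the Db4 string (open MIDI 61), that pitch is 73 − 61 = fret 12.

12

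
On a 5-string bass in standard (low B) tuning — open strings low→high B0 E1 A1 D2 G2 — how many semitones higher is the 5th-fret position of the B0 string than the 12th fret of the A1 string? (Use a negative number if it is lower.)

B0 at fret 5 → E1 (MIDI 28); A1 at fret 12 → A2 (MIDI 45).
28 − 45 = -17, so the two pitches are 17 semitones apart.

-17 semitones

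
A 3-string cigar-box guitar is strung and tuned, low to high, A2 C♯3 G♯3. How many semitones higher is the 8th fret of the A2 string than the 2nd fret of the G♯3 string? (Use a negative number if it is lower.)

-5 semitones

A2 at fret 8 → F3 (MIDI 53); G♯3 at fret 2 → A♯3 (MIDI 58).
53 − 58 = -5, so the two pitches are 5 semitones apart.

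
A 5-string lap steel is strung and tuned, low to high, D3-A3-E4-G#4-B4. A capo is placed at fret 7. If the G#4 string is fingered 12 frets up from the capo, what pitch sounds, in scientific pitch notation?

D#6

The capo raises the open G#4 by 7 semitones to D#5; fretting 12 more gives G#4 + 7 + 12 = G#4 + 19 semitones = D#6.
(Also written Eb.)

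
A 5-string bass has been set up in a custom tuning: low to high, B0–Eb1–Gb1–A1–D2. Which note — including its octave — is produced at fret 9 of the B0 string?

Ab1

The open B0 string plus 9 semitones: B–C–Db–D–Eb–E–F–Gb–G–Ab.
The walk passes from B into C once, so the octave number goes from 0 to 1.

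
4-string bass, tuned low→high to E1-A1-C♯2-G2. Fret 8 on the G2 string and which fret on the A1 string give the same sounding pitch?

G2 at fret 8 is G2 + 8 semitones = D♯3.
The open A1 string is 10 semitones below the open G2, so the same pitch on the A1 string lies at fret 8 + 10 = 18.

18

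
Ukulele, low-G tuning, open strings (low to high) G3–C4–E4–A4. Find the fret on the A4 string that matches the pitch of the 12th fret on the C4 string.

3

C4 at fret 12 is C4 + 12 semitones = C5.
The open A4 string is 9 semitones above the open C4, so the same pitch on the A4 string lies at fret 12 − 9 = 3.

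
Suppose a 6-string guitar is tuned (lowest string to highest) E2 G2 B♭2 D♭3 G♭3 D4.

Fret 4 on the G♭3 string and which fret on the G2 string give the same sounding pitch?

15

Fret 4 on G♭3 is MIDI 54 + 4 = 58 (B♭3). On the G2 string (open MIDI 43), that pitch is 58 − 43 = fret 15.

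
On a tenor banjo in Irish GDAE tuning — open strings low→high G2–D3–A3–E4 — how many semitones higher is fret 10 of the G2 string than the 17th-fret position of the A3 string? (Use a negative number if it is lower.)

-21 semitones

G2 at fret 10 → F3 (MIDI 53); A3 at fret 17 → D5 (MIDI 74).
53 − 74 = -21, so the two pitches are 21 semitones apart.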